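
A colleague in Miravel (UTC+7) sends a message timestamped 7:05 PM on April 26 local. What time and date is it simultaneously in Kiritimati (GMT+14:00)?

Kiritimati is 7:00 ahead of Miravel.
Shift by the zone difference: 7:05 PM + 7:00 = 2:05 AM on Apr 27 in Kiritimati.

2:05 AM on April 27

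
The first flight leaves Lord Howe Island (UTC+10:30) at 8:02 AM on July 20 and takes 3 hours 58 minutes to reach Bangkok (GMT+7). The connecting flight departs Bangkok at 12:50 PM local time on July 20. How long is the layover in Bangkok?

4 hours 20 minutes

Convert departure to UTC: 8:02 AM − 10:30 = 9:32 PM UTC on Jul 19.
Add 3 hours and 58 minutes flight time → 1:30 AM UTC (Jul 20).
Bangkok is UTC+7:00, so local arrival = 1:30 AM + 7:00 = 8:30 AM on Jul 20.
Layover = 12:50 PM − 8:30 AM = 4 hours 20 minutes.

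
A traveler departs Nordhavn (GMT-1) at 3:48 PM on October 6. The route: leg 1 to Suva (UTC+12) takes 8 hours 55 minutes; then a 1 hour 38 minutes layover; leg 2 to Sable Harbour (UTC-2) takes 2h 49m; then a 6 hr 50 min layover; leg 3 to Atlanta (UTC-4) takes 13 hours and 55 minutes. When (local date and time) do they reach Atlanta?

Convert departure to UTC: 3:48 PM + 1:00 = 4:48 PM UTC on Oct 6.
Add 8 hours 55 minutes leg 1 → 1:43 AM UTC (Oct 7).
Add 1 hour 38 minutes layover in Suva → 3:21 AM UTC.
Add 2 hours and 49 minutes leg 2 → 6:10 AM UTC.
Add 6 hours 50 minutes layover in Sable Harbour → 1:00 PM UTC.
Add 13 hours 55 minutes leg 3 → 2:55 AM UTC (Oct 8).
Atlanta is UTC−4:00, so local arrival = 2:55 AM − 4:00 = 10:55 PM on Oct 7.

10:55 PM on October 7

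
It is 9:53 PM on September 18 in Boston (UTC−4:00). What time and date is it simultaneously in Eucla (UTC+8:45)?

Eucla is 12:45 ahead of Boston.
Shift by the zone difference: 9:53 PM + 12:45 = 10:38 AM on Sep 19 in Eucla.

10:38 AM on September 19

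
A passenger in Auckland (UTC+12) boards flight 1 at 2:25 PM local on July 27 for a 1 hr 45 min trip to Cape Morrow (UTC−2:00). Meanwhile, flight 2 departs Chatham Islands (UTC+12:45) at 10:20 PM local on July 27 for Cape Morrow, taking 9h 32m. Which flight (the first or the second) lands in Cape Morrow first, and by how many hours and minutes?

Flight 1 in UTC: 2:25 PM − 12:00 = 2:25 AM on Jul 27.
+1 hour and 45 minutes → arrive 4:10 AM UTC on Jul 27.
Flight 2 in UTC: 10:20 PM − 12:45 = 9:35 AM on Jul 27.
+9 hours 32 minutes → arrive 7:07 PM UTC on Jul 27.
Flight 1 lands earlier by 14 hours 57 minutes.

the first, by 14 hours 57 minutes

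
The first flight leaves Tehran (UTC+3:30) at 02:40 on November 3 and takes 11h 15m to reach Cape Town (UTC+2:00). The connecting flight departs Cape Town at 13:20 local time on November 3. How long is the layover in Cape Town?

55 minutes

Convert departure to UTC: 02:40 − 3:30 = 23:10 UTC on Nov 2.
Add 11 hours 15 minutes flight time → 10:25 UTC (Nov 3).
Cape Town is UTC+2:00, so local arrival = 10:25 + 2:00 = 12:25 on Nov 3.
Layover = 13:20 − 12:25 = 55 minutes.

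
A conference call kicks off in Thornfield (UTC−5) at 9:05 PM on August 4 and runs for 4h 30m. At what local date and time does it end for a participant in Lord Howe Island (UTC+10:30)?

5:05 PM on Aug 5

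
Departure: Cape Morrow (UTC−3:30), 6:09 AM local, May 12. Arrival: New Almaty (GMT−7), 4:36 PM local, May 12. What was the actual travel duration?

Departure in UTC: 6:09 AM + 3:30 = 9:39 AM on May 12.
Arrival in UTC: 4:36 PM + 7:00 = 11:36 PM on May 12.
Elapsed = 11:36 PM − 9:39 AM = 13 hours 57 minutes.

13 hours 57 minutes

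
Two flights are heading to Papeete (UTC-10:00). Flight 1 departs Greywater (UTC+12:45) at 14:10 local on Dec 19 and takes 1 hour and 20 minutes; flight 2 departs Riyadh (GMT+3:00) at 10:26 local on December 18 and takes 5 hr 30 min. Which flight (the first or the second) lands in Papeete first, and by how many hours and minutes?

the second, by 13 hours 49 minutes

Flight 1 in UTC: 14:10 − 12:45 = 01:25 on Dec 19.
+1 hour and 20 minutes → arrive 02:45 UTC on Dec 19.
Flight 2 in UTC: 10:26 − 3:00 = 07:26 on Dec 18.
+5 hours and 30 minutes → arrive 12:56 UTC on Dec 18.
Flight 2 lands earlier by 13 hours 49 minutes.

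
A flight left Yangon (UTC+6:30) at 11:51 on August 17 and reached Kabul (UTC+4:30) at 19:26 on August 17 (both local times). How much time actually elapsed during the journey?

Departure in UTC: 11:51 − 6:30 = 05:21 on Aug 17.
Arrival in UTC: 19:26 − 4:30 = 14:56 on Aug 17.
Elapsed = 14:56 − 05:21 = 9 hours 35 minutes.

9 hours 35 minutes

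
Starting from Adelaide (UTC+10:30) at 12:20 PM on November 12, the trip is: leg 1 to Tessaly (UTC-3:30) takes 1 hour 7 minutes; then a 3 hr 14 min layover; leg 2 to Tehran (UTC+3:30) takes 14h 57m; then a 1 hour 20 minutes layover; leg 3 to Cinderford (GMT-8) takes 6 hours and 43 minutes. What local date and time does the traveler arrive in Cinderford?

Convert departure to UTC: 12:20 PM − 10:30 = 1:50 AM UTC on Nov 12.
Add 1 hour 7 minutes leg 1 → 2:57 AM UTC.
Add 3 hours and 14 minutes layover in Tessaly → 6:11 AM UTC.
Add 14 hours 57 minutes leg 2 → 9:08 PM UTC.
Add 1 hour and 20 minutes layover in Tehran → 10:28 PM UTC.
Add 6 hours 43 minutes leg 3 → 5:11 AM UTC (Nov 13).
Cinderford is UTC−8:00, so local arrival = 5:11 AM − 8:00 = 9:11 PM on Nov 12.

9:11 PM on Nov 12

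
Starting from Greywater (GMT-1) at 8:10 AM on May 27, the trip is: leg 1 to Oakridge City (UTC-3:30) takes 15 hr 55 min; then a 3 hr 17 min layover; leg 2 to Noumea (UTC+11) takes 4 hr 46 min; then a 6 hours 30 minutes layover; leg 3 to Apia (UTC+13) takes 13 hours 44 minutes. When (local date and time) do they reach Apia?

Convert departure to UTC: 8:10 AM + 1:00 = 9:10 AM UTC on May 27.
Add 15 hours 55 minutes leg 1 → 1:05 AM UTC (May 28).
Add 3 hours 17 minutes layover in Oakridge City → 4:22 AM UTC.
Add 4 hours 46 minutes leg 2 → 9:08 AM UTC.
Add 6 hours 30 minutes layover in Noumea → 3:38 PM UTC.
Add 13 hours 44 minutes leg 3 → 5:22 AM UTC (May 29).
Apia is UTC+13:00, so local arrival = 5:22 AM + 13:00 = 6:22 PM on May 29.

6:22 PM on May 29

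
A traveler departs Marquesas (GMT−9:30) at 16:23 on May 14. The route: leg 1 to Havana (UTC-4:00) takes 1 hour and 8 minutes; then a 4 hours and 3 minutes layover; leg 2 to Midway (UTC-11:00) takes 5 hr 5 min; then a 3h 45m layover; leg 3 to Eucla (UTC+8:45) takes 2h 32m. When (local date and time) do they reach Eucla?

Convert departure to UTC: 16:23 + 9:30 = 01:53 UTC on May 15.
Add 1 hour and 8 minutes leg 1 → 03:01 UTC.
Add 4 hours and 3 minutes layover in Havana → 07:04 UTC.
Add 5 hours and 5 minutes leg 2 → 12:09 UTC.
Add 3 hours and 45 minutes layover in Midway → 15:54 UTC.
Add 2 hours 32 minutes leg 3 → 18:26 UTC.
Eucla is UTC+8:45, so local arrival = 18:26 + 8:45 = 03:11 on May 16.

03:11 on May 16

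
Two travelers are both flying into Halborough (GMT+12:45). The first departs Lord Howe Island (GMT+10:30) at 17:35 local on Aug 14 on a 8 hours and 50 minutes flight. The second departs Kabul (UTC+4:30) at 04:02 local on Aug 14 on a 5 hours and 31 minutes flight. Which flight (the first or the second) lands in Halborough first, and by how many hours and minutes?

the second, by 10 hours 52 minutes

Flight 1 in UTC: 17:35 − 10:30 = 07:05 on Aug 14.
+8 hours and 50 minutes → arrive 15:55 UTC on Aug 14.
Flight 2 in UTC: 04:02 − 4:30 = 23:32 on Aug 13.
+5 hours 31 minutes → arrive 05:03 UTC on Aug 14.
Flight 2 lands earlier by 10 hours 52 minutes.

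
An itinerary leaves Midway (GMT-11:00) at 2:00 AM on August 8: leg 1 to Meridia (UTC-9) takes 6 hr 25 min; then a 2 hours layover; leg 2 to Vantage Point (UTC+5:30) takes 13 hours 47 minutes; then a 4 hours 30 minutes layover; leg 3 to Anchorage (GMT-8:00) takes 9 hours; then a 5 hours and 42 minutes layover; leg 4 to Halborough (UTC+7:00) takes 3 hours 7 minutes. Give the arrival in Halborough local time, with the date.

4:31 PM on Aug 10

Convert departure to UTC: 2:00 AM + 11:00 = 1:00 PM UTC on Aug 8.
Add 6 hours and 25 minutes leg 1 → 7:25 PM UTC.
Add 2 hours layover in Meridia → 9:25 PM UTC.
Add 13 hours 47 minutes leg 2 → 11:12 AM UTC (Aug 9).
Add 4 hours and 30 minutes layover in Vantage Point → 3:42 PM UTC.
Add 9 hours leg 3 → 12:42 AM UTC (Aug 10).
Add 5 hours 42 minutes layover in Anchorage → 6:24 AM UTC.
Add 3 hours 7 minutes leg 4 → 9:31 AM UTC.
Halborough is UTC+7:00, so local arrival = 9:31 AM + 7:00 = 4:31 PM on Aug 10.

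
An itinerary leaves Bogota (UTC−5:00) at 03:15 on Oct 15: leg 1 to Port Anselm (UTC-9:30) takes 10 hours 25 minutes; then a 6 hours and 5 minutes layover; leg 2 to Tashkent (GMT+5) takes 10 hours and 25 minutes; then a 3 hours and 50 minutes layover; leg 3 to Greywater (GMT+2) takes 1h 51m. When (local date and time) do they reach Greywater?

18:51 on Oct 16

Convert departure to UTC: 03:15 + 5:00 = 08:15 UTC on Oct 15.
Add 10 hours 25 minutes leg 1 → 18:40 UTC.
Add 6 hours 5 minutes layover in Port Anselm → 00:45 UTC (Oct 16).
Add 10 hours and 25 minutes leg 2 → 11:10 UTC.
Add 3 hours 50 minutes layover in Tashkent → 15:00 UTC.
Add 1 hour 51 minutes leg 3 → 16:51 UTC.
Greywater is UTC+2:00, so local arrival = 16:51 + 2:00 = 18:51 on Oct 16.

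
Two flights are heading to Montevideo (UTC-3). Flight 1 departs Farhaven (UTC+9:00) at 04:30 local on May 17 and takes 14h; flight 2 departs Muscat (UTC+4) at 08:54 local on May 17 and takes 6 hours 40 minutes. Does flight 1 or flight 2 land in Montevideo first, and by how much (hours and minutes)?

the first, by 2 hours 4 minutes

Flight 1 in UTC: 04:30 − 9:00 = 19:30 on May 16.
+14 hours → arrive 09:30 UTC on May 17.
Flight 2 in UTC: 08:54 − 4:00 = 04:54 on May 17.
+6 hours and 40 minutes → arrive 11:34 UTC on May 17.
Flight 1 lands earlier by 2 hours 4 minutes.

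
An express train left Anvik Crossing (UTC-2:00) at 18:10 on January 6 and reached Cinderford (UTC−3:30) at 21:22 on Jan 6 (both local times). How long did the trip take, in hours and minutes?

4 hours 42 minutes

Departure in UTC: 18:10 + 2:00 = 20:10 on Jan 6.
Arrival in UTC: 21:22 + 3:30 = 00:52 on Jan 7.
Elapsed = 00:52 − 20:10 (+1 day) = 4 hours 42 minutes.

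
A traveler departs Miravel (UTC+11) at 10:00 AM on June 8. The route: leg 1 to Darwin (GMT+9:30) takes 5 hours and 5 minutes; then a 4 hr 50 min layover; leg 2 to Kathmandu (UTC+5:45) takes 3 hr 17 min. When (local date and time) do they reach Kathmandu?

Convert departure to UTC: 10:00 AM − 11:00 = 11:00 PM UTC on Jun 7.
Add 5 hours 5 minutes leg 1 → 4:05 AM UTC (Jun 8).
Add 4 hours 50 minutes layover in Darwin → 8:55 AM UTC.
Add 3 hours 17 minutes leg 2 → 12:12 PM UTC.
Kathmandu is UTC+5:45, so local arrival = 12:12 PM + 5:45 = 5:57 PM on Jun 8.

5:57 PM on Jun 8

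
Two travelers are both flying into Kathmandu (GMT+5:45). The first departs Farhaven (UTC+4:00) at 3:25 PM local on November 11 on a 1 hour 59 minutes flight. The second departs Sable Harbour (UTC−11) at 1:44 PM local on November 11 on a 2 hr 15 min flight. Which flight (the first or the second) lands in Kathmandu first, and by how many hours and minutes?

the first, by 13 hours 35 minutes

Flight 1 in UTC: 3:25 PM − 4:00 = 11:25 AM on Nov 11.
+1 hour 59 minutes → arrive 1:24 PM UTC on Nov 11.
Flight 2 in UTC: 1:44 PM + 11:00 = 12:44 AM on Nov 12.
+2 hours 15 minutes → arrive 2:59 AM UTC on Nov 12.
Flight 1 lands earlier by 13 hours 35 minutes.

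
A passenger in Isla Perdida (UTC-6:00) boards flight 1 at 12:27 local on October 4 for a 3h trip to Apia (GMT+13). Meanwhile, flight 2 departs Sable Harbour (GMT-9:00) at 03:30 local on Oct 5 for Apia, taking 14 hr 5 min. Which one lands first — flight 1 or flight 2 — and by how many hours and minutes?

Flight 1 in UTC: 12:27 + 6:00 = 18:27 on Oct 4.
+3 hours → arrive 21:27 UTC on Oct 4.
Flight 2 in UTC: 03:30 + 9:00 = 12:30 on Oct 5.
+14 hours and 5 minutes → arrive 02:35 UTC on Oct 6.
Flight 1 lands earlier by 29 hours 8 minutes.

the first, by 29 hours 8 minutes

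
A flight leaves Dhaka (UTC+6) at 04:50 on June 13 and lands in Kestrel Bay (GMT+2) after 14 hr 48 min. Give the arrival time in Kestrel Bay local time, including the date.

Kestrel Bay is 4:00 behind Dhaka.
After 14 hours 48 minutes it is 19:38 in Dhaka.
Shift by the zone difference: 19:38 − 4:00 = 15:38 on Jun 13 in Kestrel Bay.

15:38 on Jun 13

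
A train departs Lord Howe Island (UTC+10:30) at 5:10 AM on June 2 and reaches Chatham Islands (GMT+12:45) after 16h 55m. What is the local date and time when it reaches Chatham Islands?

Chatham Islands is 2:15 ahead of Lord Howe Island.
After 16 hours 55 minutes it is 10:05 PM in Lord Howe Island.
Shift by the zone difference: 10:05 PM + 2:15 = 12:20 AM on Jun 3 in Chatham Islands.

12:20 AM on Jun 3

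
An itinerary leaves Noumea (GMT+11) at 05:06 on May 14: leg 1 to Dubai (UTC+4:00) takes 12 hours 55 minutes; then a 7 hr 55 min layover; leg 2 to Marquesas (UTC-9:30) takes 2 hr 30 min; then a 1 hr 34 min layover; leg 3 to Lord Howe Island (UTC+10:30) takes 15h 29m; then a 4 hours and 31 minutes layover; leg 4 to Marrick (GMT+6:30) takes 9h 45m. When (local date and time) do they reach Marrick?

Convert departure to UTC: 05:06 − 11:00 = 18:06 UTC on May 13.
Add 12 hours and 55 minutes leg 1 → 07:01 UTC (May 14).
Add 7 hours 55 minutes layover in Dubai → 14:56 UTC.
Add 2 hours 30 minutes leg 2 → 17:26 UTC.
Add 1 hour 34 minutes layover in Marquesas → 19:00 UTC.
Add 15 hours 29 minutes leg 3 → 10:29 UTC (May 15).
Add 4 hours and 31 minutes layover in Lord Howe Island → 15:00 UTC.
Add 9 hours and 45 minutes leg 4 → 00:45 UTC (May 16).
Marrick is UTC+6:30, so local arrival = 00:45 + 6:30 = 07:15 on May 16.

07:15 on May 16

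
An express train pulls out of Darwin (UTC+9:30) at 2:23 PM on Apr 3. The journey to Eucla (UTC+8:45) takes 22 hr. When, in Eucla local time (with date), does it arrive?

11:38 AM on Apr 4

Convert departure to UTC: 2:23 PM − 9:30 = 4:53 AM UTC on Apr 3.
Add 22 hours travel time → 2:53 AM UTC (Apr 4).
Eucla is UTC+8:45, so local arrival = 2:53 AM + 8:45 = 11:38 AM on Apr 4.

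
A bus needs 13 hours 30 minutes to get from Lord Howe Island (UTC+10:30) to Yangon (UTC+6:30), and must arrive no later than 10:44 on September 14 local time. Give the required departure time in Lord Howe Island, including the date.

Target arrival in UTC: 10:44 − 6:30 = 04:14 on Sep 14.
Subtract 13 hours and 30 minutes → departure 14:44 UTC on Sep 13.
Lord Howe Island is UTC+10:30: 14:44 + 10:30 = 01:14 on Sep 14.

01:14 on Sep 14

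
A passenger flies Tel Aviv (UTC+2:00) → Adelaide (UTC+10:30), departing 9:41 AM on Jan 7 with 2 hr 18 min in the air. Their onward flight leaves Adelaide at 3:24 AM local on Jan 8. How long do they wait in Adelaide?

Convert departure to UTC: 9:41 AM − 2:00 = 7:41 AM UTC on Jan 7.
Add 2 hours and 18 minutes flight time → 9:59 AM UTC.
Adelaide is UTC+10:30, so local arrival = 9:59 AM + 10:30 = 8:29 PM on Jan 7.
Layover = 3:24 AM − 8:29 PM (+1 day) = 6 hours 55 minutes.

6 hours 55 minutes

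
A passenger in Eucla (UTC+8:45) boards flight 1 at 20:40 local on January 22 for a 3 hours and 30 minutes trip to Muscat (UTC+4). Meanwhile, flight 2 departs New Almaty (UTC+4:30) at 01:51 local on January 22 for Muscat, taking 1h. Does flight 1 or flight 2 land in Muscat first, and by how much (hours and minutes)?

Flight 1 in UTC: 20:40 − 8:45 = 11:55 on Jan 22.
+3 hours 30 minutes → arrive 15:25 UTC on Jan 22.
Flight 2 in UTC: 01:51 − 4:30 = 21:21 on Jan 21.
+1 hour → arrive 22:21 UTC on Jan 21.
Flight 2 lands earlier by 17 hours 4 minutes.

the second, by 17 hours 4 minutes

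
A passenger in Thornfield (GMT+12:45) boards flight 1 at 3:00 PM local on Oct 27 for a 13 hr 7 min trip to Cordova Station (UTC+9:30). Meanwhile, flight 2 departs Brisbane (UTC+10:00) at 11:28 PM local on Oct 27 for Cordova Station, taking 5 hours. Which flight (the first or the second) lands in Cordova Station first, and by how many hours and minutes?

the first, by 3 hours 6 minutes

Flight 1 in UTC: 3:00 PM − 12:45 = 2:15 AM on Oct 27.
+13 hours 7 minutes → arrive 3:22 PM UTC on Oct 27.
Flight 2 in UTC: 11:28 PM − 10:00 = 1:28 PM on Oct 27.
+5 hours → arrive 6:28 PM UTC on Oct 27.
Flight 1 lands earlier by 3 hours 6 minutes.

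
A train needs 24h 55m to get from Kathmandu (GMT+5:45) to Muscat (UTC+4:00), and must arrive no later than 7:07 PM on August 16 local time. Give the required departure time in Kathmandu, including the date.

Target arrival in UTC: 7:07 PM − 4:00 = 3:07 PM on Aug 16.
Subtract 24 hours 55 minutes → departure 2:12 PM UTC on Aug 15.
Kathmandu is UTC+5:45: 2:12 PM + 5:45 = 7:57 PM on Aug 15.

7:57 PM on August 15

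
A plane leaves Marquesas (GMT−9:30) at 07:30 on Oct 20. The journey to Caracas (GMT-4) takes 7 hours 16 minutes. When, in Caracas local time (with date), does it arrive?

Convert departure to UTC: 07:30 + 9:30 = 17:00 UTC on Oct 20.
Add 7 hours 16 minutes travel time → 00:16 UTC (Oct 21).
Caracas is UTC−4:00, so local arrival = 00:16 − 4:00 = 20:16 on Oct 20.

20:16 on October 20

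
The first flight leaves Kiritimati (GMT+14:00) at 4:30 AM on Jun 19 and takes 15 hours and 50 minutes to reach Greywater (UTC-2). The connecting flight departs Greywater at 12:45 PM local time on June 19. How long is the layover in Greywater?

8 hours 25 minutes

Convert departure to UTC: 4:30 AM − 14:00 = 2:30 PM UTC on Jun 18.
Add 15 hours 50 minutes flight time → 6:20 AM UTC (Jun 19).
Greywater is UTC−2:00, so local arrival = 6:20 AM − 2:00 = 4:20 AM on Jun 19.
Layover = 12:45 PM − 4:20 AM = 8 hours 25 minutes.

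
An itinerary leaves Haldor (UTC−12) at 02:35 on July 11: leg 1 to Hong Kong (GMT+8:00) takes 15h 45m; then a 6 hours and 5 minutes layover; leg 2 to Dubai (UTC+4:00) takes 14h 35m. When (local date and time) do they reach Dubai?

Convert departure to UTC: 02:35 + 12:00 = 14:35 UTC on Jul 11.
Add 15 hours 45 minutes leg 1 → 06:20 UTC (Jul 12).
Add 6 hours 5 minutes layover in Hong Kong → 12:25 UTC.
Add 14 hours 35 minutes leg 2 → 03:00 UTC (Jul 13).
Dubai is UTC+4:00, so local arrival = 03:00 + 4:00 = 07:00 on Jul 13.

07:00 on Jul 13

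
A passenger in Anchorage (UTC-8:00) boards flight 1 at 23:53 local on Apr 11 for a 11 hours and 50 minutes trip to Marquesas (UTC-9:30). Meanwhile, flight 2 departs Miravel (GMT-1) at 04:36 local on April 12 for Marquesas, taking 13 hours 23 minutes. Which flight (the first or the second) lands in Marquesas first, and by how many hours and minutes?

the second, by 44 minutes

Flight 1 in UTC: 23:53 + 8:00 = 07:53 on Apr 12.
+11 hours 50 minutes → arrive 19:43 UTC on Apr 12.
Flight 2 in UTC: 04:36 + 1:00 = 05:36 on Apr 12.
+13 hours and 23 minutes → arrive 18:59 UTC on Apr 12.
Flight 2 lands earlier by 44 minutes.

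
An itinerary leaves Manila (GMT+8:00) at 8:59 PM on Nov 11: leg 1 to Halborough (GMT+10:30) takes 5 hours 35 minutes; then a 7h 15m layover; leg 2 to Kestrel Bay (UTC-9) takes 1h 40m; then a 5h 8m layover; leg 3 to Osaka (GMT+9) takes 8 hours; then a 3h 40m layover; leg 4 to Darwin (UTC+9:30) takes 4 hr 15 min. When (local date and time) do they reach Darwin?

Convert departure to UTC: 8:59 PM − 8:00 = 12:59 PM UTC on Nov 11.
Add 5 hours 35 minutes leg 1 → 6:34 PM UTC.
Add 7 hours 15 minutes layover in Halborough → 1:49 AM UTC (Nov 12).
Add 1 hour 40 minutes leg 2 → 3:29 AM UTC.
Add 5 hours and 8 minutes layover in Kestrel Bay → 8:37 AM UTC.
Add 8 hours leg 3 → 4:37 PM UTC.
Add 3 hours and 40 minutes layover in Osaka → 8:17 PM UTC.
Add 4 hours 15 minutes leg 4 → 12:32 AM UTC (Nov 13).
Darwin is UTC+9:30, so local arrival = 12:32 AM + 9:30 = 10:02 AM on Nov 13.

10:02 AM on Nov 13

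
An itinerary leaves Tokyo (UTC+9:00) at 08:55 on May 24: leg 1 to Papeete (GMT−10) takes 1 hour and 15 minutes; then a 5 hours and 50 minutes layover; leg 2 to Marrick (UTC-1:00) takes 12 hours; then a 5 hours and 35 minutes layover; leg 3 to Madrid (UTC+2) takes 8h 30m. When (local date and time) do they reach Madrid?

Convert departure to UTC: 08:55 − 9:00 = 23:55 UTC on May 23.
Add 1 hour and 15 minutes leg 1 → 01:10 UTC (May 24).
Add 5 hours 50 minutes layover in Papeete → 07:00 UTC.
Add 12 hours leg 2 → 19:00 UTC.
Add 5 hours 35 minutes layover in Marrick → 00:35 UTC (May 25).
Add 8 hours and 30 minutes leg 3 → 09:05 UTC.
Madrid is UTC+2:00, so local arrival = 09:05 + 2:00 = 11:05 on May 25.

11:05 on May 25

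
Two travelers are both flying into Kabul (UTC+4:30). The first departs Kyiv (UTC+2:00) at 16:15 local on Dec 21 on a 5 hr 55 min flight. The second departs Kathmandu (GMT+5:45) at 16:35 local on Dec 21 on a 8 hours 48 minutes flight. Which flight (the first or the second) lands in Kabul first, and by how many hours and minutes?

the second, by 32 minutes

Flight 1 in UTC: 16:15 − 2:00 = 14:15 on Dec 21.
+5 hours 55 minutes → arrive 20:10 UTC on Dec 21.
Flight 2 in UTC: 16:35 − 5:45 = 10:50 on Dec 21.
+8 hours and 48 minutes → arrive 19:38 UTC on Dec 21.
Flight 2 lands earlier by 32 minutes.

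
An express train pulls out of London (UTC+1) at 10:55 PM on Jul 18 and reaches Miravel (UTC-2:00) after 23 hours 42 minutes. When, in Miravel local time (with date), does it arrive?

Convert departure to UTC: 10:55 PM − 1:00 = 9:55 PM UTC on Jul 18.
Add 23 hours and 42 minutes travel time → 9:37 PM UTC (Jul 19).
Miravel is UTC−2:00, so local arrival = 9:37 PM − 2:00 = 7:37 PM on Jul 19.

7:37 PM on Jul 19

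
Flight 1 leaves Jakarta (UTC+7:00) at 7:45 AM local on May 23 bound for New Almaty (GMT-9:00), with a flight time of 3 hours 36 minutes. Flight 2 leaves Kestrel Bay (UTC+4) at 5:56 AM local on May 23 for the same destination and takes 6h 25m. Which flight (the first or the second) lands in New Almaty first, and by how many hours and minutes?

the first, by 4 hours

Flight 1 in UTC: 7:45 AM − 7:00 = 12:45 AM on May 23.
+3 hours 36 minutes → arrive 4:21 AM UTC on May 23.
Flight 2 in UTC: 5:56 AM − 4:00 = 1:56 AM on May 23.
+6 hours 25 minutes → arrive 8:21 AM UTC on May 23.
Flight 1 lands earlier by 4 hours.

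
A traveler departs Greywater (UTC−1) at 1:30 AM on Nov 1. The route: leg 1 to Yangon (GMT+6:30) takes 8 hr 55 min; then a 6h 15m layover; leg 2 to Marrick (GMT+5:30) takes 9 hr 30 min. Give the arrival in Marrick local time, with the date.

8:40 AM on November 2

Convert departure to UTC: 1:30 AM + 1:00 = 2:30 AM UTC on Nov 1.
Add 8 hours 55 minutes leg 1 → 11:25 AM UTC.
Add 6 hours 15 minutes layover in Yangon → 5:40 PM UTC.
Add 9 hours and 30 minutes leg 2 → 3:10 AM UTC (Nov 2).
Marrick is UTC+5:30, so local arrival = 3:10 AM + 5:30 = 8:40 AM on Nov 2.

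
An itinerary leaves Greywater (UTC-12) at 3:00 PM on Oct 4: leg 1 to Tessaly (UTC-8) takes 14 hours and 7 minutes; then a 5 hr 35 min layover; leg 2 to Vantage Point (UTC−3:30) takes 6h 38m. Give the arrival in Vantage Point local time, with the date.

1:50 AM on October 6

Convert departure to UTC: 3:00 PM + 12:00 = 3:00 AM UTC on Oct 5.
Add 14 hours 7 minutes leg 1 → 5:07 PM UTC.
Add 5 hours 35 minutes layover in Tessaly → 10:42 PM UTC.
Add 6 hours 38 minutes leg 2 → 5:20 AM UTC (Oct 6).
Vantage Point is UTC−3:30, so local arrival = 5:20 AM − 3:30 = 1:50 AM on Oct 6.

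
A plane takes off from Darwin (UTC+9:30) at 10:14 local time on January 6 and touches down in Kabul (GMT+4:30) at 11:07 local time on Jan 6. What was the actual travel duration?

5 hours 53 minutes

Kabul is 5:00 behind Darwin.
Clock-face elapsed time (ignoring zones) is 53 minutes.
Actual elapsed = 53 minutes + 5:00 = 5 hours 53 minutes.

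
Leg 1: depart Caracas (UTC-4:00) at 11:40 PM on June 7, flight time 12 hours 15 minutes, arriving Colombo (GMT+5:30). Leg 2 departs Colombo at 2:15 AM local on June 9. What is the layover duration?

4 hours 50 minutes

Convert departure to UTC: 11:40 PM + 4:00 = 3:40 AM UTC on Jun 8.
Add 12 hours 15 minutes flight time → 3:55 PM UTC.
Colombo is UTC+5:30, so local arrival = 3:55 PM + 5:30 = 9:25 PM on Jun 8.
Layover = 2:15 AM − 9:25 PM (+1 day) = 4 hours 50 minutes.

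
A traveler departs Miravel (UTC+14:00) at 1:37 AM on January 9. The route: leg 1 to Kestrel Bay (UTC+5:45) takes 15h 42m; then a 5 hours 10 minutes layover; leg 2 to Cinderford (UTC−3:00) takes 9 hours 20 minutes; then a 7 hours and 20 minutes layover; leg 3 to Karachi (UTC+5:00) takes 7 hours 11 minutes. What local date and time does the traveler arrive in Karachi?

1:20 PM on Jan 10

Convert departure to UTC: 1:37 AM − 14:00 = 11:37 AM UTC on Jan 8.
Add 15 hours 42 minutes leg 1 → 3:19 AM UTC (Jan 9).
Add 5 hours 10 minutes layover in Kestrel Bay → 8:29 AM UTC.
Add 9 hours and 20 minutes leg 2 → 5:49 PM UTC.
Add 7 hours and 20 minutes layover in Cinderford → 1:09 AM UTC (Jan 10).
Add 7 hours and 11 minutes leg 3 → 8:20 AM UTC.
Karachi is UTC+5:00, so local arrival = 8:20 AM + 5:00 = 1:20 PM on Jan 10.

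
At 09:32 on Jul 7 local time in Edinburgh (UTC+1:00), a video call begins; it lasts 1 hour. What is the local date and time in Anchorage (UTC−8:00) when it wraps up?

Anchorage is 9:00 behind Edinburgh.
After 1 hour it is 10:32 in Edinburgh.
Shift by the zone difference: 10:32 − 9:00 = 01:32 on Jul 7 in Anchorage.

01:32 on Jul 7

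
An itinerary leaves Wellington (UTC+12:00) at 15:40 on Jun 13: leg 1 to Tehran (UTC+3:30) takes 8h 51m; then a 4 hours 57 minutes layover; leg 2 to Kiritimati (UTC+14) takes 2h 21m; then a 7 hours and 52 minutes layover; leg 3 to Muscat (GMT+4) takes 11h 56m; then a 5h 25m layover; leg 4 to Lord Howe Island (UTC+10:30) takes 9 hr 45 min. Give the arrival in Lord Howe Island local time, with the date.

Convert departure to UTC: 15:40 − 12:00 = 03:40 UTC on Jun 13.
Add 8 hours 51 minutes leg 1 → 12:31 UTC.
Add 4 hours 57 minutes layover in Tehran → 17:28 UTC.
Add 2 hours and 21 minutes leg 2 → 19:49 UTC.
Add 7 hours 52 minutes layover in Kiritimati → 03:41 UTC (Jun 14).
Add 11 hours and 56 minutes leg 3 → 15:37 UTC.
Add 5 hours and 25 minutes layover in Muscat → 21:02 UTC.
Add 9 hours 45 minutes leg 4 → 06:47 UTC (Jun 15).
Lord Howe Island is UTC+10:30, so local arrival = 06:47 + 10:30 = 17:17 on Jun 15.

17:17 on June 15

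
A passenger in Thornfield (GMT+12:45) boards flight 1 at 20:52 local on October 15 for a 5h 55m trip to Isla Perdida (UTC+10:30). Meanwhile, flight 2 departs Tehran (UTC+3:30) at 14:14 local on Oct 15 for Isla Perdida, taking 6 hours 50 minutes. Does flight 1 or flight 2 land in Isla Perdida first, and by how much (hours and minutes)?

Flight 1 in UTC: 20:52 − 12:45 = 08:07 on Oct 15.
+5 hours and 55 minutes → arrive 14:02 UTC on Oct 15.
Flight 2 in UTC: 14:14 − 3:30 = 10:44 on Oct 15.
+6 hours and 50 minutes → arrive 17:34 UTC on Oct 15.
Flight 1 lands earlier by 3 hours 32 minutes.

the first, by 3 hours 32 minutes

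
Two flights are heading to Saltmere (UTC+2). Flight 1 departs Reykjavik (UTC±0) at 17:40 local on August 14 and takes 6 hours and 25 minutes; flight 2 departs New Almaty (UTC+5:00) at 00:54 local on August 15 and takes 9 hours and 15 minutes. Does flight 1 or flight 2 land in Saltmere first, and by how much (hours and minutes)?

the first, by 5 hours 4 minutes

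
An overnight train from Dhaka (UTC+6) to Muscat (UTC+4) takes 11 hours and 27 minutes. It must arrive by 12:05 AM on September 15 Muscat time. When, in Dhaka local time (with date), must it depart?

2:38 PM on September 14

Target arrival in UTC: 12:05 AM − 4:00 = 8:05 PM on Sep 14.
Subtract 11 hours 27 minutes → departure 8:38 AM UTC on Sep 14.
Dhaka is UTC+6:00: 8:38 AM + 6:00 = 2:38 PM on Sep 14.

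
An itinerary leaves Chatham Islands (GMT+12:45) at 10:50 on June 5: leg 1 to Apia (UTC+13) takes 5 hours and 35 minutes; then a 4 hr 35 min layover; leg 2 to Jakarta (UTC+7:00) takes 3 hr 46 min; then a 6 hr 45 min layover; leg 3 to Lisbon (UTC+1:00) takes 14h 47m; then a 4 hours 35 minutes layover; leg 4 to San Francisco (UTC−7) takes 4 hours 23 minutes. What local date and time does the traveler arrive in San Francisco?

11:31 on Jun 6

Convert departure to UTC: 10:50 − 12:45 = 22:05 UTC on Jun 4.
Add 5 hours 35 minutes leg 1 → 03:40 UTC (Jun 5).
Add 4 hours 35 minutes layover in Apia → 08:15 UTC.
Add 3 hours 46 minutes leg 2 → 12:01 UTC.
Add 6 hours and 45 minutes layover in Jakarta → 18:46 UTC.
Add 14 hours 47 minutes leg 3 → 09:33 UTC (Jun 6).
Add 4 hours 35 minutes layover in Lisbon → 14:08 UTC.
Add 4 hours 23 minutes leg 4 → 18:31 UTC.
San Francisco is UTC−7:00, so local arrival = 18:31 − 7:00 = 11:31 on Jun 6.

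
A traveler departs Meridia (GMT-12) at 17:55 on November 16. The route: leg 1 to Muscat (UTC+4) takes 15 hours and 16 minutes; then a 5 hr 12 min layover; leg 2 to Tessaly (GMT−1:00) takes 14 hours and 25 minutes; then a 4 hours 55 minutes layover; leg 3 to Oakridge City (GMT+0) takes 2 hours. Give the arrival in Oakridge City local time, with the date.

Convert departure to UTC: 17:55 + 12:00 = 05:55 UTC on Nov 17.
Add 15 hours 16 minutes leg 1 → 21:11 UTC.
Add 5 hours and 12 minutes layover in Muscat → 02:23 UTC (Nov 18).
Add 14 hours 25 minutes leg 2 → 16:48 UTC.
Add 4 hours 55 minutes layover in Tessaly → 21:43 UTC.
Add 2 hours leg 3 → 23:43 UTC.
Oakridge City is UTC+0, so local arrival is the same: 23:43 on Nov 18.

23:43 on Nov 18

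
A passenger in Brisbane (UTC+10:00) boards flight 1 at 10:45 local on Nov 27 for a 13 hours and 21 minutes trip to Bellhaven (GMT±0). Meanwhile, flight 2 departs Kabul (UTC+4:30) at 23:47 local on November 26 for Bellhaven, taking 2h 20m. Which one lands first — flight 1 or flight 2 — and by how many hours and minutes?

Flight 1 in UTC: 10:45 − 10:00 = 00:45 on Nov 27.
+13 hours 21 minutes → arrive 14:06 UTC on Nov 27.
Flight 2 in UTC: 23:47 − 4:30 = 19:17 on Nov 26.
+2 hours 20 minutes → arrive 21:37 UTC on Nov 26.
Flight 2 lands earlier by 16 hours 29 minutes.

the second, by 16 hours 29 minutes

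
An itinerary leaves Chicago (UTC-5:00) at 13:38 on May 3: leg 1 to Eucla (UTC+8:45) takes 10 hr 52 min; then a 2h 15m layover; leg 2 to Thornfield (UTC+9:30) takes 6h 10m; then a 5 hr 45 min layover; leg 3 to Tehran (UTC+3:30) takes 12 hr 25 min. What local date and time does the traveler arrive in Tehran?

Convert departure to UTC: 13:38 + 5:00 = 18:38 UTC on May 3.
Add 10 hours and 52 minutes leg 1 → 05:30 UTC (May 4).
Add 2 hours 15 minutes layover in Eucla → 07:45 UTC.
Add 6 hours and 10 minutes leg 2 → 13:55 UTC.
Add 5 hours 45 minutes layover in Thornfield → 19:40 UTC.
Add 12 hours and 25 minutes leg 3 → 08:05 UTC (May 5).
Tehran is UTC+3:30, so local arrival = 08:05 + 3:30 = 11:35 on May 5.

11:35 on May 5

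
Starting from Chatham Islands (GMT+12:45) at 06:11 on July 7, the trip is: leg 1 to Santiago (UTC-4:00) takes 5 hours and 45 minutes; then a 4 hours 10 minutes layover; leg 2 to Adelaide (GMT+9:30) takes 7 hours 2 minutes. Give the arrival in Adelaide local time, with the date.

Convert departure to UTC: 06:11 − 12:45 = 17:26 UTC on Jul 6.
Add 5 hours and 45 minutes leg 1 → 23:11 UTC.
Add 4 hours and 10 minutes layover in Santiago → 03:21 UTC (Jul 7).
Add 7 hours 2 minutes leg 2 → 10:23 UTC.
Adelaide is UTC+9:30, so local arrival = 10:23 + 9:30 = 19:53 on Jul 7.

19:53 on Jul 7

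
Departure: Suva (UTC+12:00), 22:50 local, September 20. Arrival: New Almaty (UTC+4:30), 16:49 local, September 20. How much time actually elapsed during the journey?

Departure in UTC: 22:50 − 12:00 = 10:50 on Sep 20.
Arrival in UTC: 16:49 − 4:30 = 12:19 on Sep 20.
Elapsed = 12:19 − 10:50 = 1 hour 29 minutes.

1 hour 29 minutes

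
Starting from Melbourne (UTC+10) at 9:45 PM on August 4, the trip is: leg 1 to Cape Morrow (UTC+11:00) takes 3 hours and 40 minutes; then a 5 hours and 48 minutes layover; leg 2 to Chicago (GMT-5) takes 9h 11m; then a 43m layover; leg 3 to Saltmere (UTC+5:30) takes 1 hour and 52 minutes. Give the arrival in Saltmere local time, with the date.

Convert departure to UTC: 9:45 PM − 10:00 = 11:45 AM UTC on Aug 4.
Add 3 hours and 40 minutes leg 1 → 3:25 PM UTC.
Add 5 hours 48 minutes layover in Cape Morrow → 9:13 PM UTC.
Add 9 hours and 11 minutes leg 2 → 6:24 AM UTC (Aug 5).
Add 43 minutes layover in Chicago → 7:07 AM UTC.
Add 1 hour and 52 minutes leg 3 → 8:59 AM UTC.
Saltmere is UTC+5:30, so local arrival = 8:59 AM + 5:30 = 2:29 PM on Aug 5.

2:29 PM on Aug 5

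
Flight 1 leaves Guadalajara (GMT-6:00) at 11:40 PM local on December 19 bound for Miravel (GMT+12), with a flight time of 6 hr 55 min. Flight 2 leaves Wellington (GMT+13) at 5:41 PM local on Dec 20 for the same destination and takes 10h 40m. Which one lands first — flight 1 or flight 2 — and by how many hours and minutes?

the first, by 2 hours 46 minutes

Flight 1 in UTC: 11:40 PM + 6:00 = 5:40 AM on Dec 20.
+6 hours 55 minutes → arrive 12:35 PM UTC on Dec 20.
Flight 2 in UTC: 5:41 PM − 13:00 = 4:41 AM on Dec 20.
+10 hours 40 minutes → arrive 3:21 PM UTC on Dec 20.
Flight 1 lands earlier by 2 hours 46 minutes.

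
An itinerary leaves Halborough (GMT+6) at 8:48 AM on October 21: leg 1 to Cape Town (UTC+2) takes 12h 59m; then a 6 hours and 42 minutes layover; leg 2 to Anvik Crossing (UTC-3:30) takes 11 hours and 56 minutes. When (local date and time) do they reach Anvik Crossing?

Convert departure to UTC: 8:48 AM − 6:00 = 2:48 AM UTC on Oct 21.
Add 12 hours 59 minutes leg 1 → 3:47 PM UTC.
Add 6 hours and 42 minutes layover in Cape Town → 10:29 PM UTC.
Add 11 hours 56 minutes leg 2 → 10:25 AM UTC (Oct 22).
Anvik Crossing is UTC−3:30, so local arrival = 10:25 AM − 3:30 = 6:55 AM on Oct 22.

6:55 AM on October 22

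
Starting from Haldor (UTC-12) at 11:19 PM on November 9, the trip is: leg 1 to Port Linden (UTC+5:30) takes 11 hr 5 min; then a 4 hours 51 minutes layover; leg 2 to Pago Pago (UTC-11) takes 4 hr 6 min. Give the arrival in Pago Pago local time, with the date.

8:21 PM on November 10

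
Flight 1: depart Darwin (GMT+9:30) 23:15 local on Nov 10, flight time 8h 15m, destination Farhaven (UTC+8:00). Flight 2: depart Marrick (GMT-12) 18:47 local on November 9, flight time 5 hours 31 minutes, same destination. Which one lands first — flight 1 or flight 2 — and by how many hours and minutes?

the second, by 9 hours 42 minutes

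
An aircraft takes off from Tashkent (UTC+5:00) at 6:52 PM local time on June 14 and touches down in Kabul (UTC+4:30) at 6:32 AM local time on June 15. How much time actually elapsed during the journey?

Departure in UTC: 6:52 PM − 5:00 = 1:52 PM on Jun 14.
Arrival in UTC: 6:32 AM − 4:30 = 2:02 AM on Jun 15.
Elapsed = 2:02 AM − 1:52 PM (+1 day) = 12 hours 10 minutes.

12 hours 10 minutes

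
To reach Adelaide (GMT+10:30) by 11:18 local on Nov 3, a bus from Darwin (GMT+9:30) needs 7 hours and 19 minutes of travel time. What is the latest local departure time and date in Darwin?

02:59 on November 3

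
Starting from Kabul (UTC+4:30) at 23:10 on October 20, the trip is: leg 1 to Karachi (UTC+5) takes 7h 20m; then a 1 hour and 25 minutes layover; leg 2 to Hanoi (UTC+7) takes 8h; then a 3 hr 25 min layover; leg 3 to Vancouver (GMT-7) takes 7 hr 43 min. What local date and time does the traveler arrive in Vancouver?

15:33 on October 21

Convert departure to UTC: 23:10 − 4:30 = 18:40 UTC on Oct 20.
Add 7 hours and 20 minutes leg 1 → 02:00 UTC (Oct 21).
Add 1 hour and 25 minutes layover in Karachi → 03:25 UTC.
Add 8 hours leg 2 → 11:25 UTC.
Add 3 hours and 25 minutes layover in Hanoi → 14:50 UTC.
Add 7 hours 43 minutes leg 3 → 22:33 UTC.
Vancouver is UTC−7:00, so local arrival = 22:33 − 7:00 = 15:33 on Oct 21.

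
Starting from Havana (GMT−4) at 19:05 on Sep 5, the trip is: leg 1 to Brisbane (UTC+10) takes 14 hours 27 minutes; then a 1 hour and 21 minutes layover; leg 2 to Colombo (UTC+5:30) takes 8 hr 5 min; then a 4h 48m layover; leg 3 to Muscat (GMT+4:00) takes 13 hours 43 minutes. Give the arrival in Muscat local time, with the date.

21:29 on Sep 7

Convert departure to UTC: 19:05 + 4:00 = 23:05 UTC on Sep 5.
Add 14 hours and 27 minutes leg 1 → 13:32 UTC (Sep 6).
Add 1 hour 21 minutes layover in Brisbane → 14:53 UTC.
Add 8 hours 5 minutes leg 2 → 22:58 UTC.
Add 4 hours and 48 minutes layover in Colombo → 03:46 UTC (Sep 7).
Add 13 hours and 43 minutes leg 3 → 17:29 UTC.
Muscat is UTC+4:00, so local arrival = 17:29 + 4:00 = 21:29 on Sep 7.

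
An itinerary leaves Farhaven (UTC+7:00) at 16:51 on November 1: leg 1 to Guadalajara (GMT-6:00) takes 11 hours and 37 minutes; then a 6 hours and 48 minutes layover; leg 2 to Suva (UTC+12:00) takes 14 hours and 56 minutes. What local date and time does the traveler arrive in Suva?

Convert departure to UTC: 16:51 − 7:00 = 09:51 UTC on Nov 1.
Add 11 hours and 37 minutes leg 1 → 21:28 UTC.
Add 6 hours and 48 minutes layover in Guadalajara → 04:16 UTC (Nov 2).
Add 14 hours and 56 minutes leg 2 → 19:12 UTC.
Suva is UTC+12:00, so local arrival = 19:12 + 12:00 = 07:12 on Nov 3.

07:12 on November 3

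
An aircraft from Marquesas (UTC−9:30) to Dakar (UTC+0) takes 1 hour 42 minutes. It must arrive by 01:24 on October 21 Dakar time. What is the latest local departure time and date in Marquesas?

Target arrival is already UTC: 01:24 on Oct 21.
Subtract 1 hour and 42 minutes → departure 23:42 UTC on Oct 20.
Marquesas is UTC−9:30: 23:42 − 9:30 = 14:12 on Oct 20.

14:12 on Oct 20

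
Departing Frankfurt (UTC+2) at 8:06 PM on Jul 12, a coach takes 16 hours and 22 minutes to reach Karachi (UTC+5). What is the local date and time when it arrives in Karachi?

Convert departure to UTC: 8:06 PM − 2:00 = 6:06 PM UTC on Jul 12.
Add 16 hours and 22 minutes travel time → 10:28 AM UTC (Jul 13).
Karachi is UTC+5:00, so local arrival = 10:28 AM + 5:00 = 3:28 PM on Jul 13.

3:28 PM on July 13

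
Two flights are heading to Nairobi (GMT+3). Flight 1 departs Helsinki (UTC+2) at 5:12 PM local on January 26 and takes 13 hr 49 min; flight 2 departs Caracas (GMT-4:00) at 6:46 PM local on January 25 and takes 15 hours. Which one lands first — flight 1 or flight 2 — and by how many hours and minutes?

Flight 1 in UTC: 5:12 PM − 2:00 = 3:12 PM on Jan 26.
+13 hours 49 minutes → arrive 5:01 AM UTC on Jan 27.
Flight 2 in UTC: 6:46 PM + 4:00 = 10:46 PM on Jan 25.
+15 hours → arrive 1:46 PM UTC on Jan 26.
Flight 2 lands earlier by 15 hours 15 minutes.

the second, by 15 hours 15 minutes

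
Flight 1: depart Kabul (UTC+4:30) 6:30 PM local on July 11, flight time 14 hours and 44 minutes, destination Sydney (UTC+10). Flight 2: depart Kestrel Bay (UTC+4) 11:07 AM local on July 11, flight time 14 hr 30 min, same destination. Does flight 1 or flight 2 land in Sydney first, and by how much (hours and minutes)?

Flight 1 in UTC: 6:30 PM − 4:30 = 2:00 PM on Jul 11.
+14 hours and 44 minutes → arrive 4:44 AM UTC on Jul 12.
Flight 2 in UTC: 11:07 AM − 4:00 = 7:07 AM on Jul 11.
+14 hours and 30 minutes → arrive 9:37 PM UTC on Jul 11.
Flight 2 lands earlier by 7 hours 7 minutes.

the second, by 7 hours 7 minutes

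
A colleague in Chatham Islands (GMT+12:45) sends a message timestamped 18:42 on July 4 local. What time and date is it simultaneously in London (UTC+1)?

London is 11:45 behind Chatham Islands.
Shift by the zone difference: 18:42 − 11:45 = 06:57 on Jul 4 in London.

06:57 on Jul 4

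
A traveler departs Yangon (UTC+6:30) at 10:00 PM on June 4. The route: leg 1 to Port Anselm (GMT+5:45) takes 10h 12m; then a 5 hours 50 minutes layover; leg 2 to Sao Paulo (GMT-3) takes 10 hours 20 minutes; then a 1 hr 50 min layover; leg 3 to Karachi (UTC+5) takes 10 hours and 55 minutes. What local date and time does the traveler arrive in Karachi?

11:37 AM on Jun 6

Convert departure to UTC: 10:00 PM − 6:30 = 3:30 PM UTC on Jun 4.
Add 10 hours 12 minutes leg 1 → 1:42 AM UTC (Jun 5).
Add 5 hours 50 minutes layover in Port Anselm → 7:32 AM UTC.
Add 10 hours 20 minutes leg 2 → 5:52 PM UTC.
Add 1 hour 50 minutes layover in Sao Paulo → 7:42 PM UTC.
Add 10 hours and 55 minutes leg 3 → 6:37 AM UTC (Jun 6).
Karachi is UTC+5:00, so local arrival = 6:37 AM + 5:00 = 11:37 AM on Jun 6.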